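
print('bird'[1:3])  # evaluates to ir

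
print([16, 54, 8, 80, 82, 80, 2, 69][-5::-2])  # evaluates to [80, 54]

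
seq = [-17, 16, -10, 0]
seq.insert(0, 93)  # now [93, -17, 16, -10, 0]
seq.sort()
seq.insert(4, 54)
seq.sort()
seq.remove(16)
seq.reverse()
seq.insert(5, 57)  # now [93, 54, 0, -10, -17, 57]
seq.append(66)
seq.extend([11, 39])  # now [93, 54, 0, -10, -17, 57, 66, 11, 39]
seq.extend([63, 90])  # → [93, 54, 0, -10, -17, 57, 66, 11, 39, 63, 90]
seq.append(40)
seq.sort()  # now [-17, -10, 0, 11, 39, 40, 54, 57, 63, 66, 90, 93]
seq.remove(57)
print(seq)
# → [-17, -10, 0, 11, 39, 40, 54, 63, 66, 90, 93]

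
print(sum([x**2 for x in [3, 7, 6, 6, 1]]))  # 131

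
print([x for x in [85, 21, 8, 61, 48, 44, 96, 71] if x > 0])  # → [85, 21, 8, 61, 48, 44, 96, 71]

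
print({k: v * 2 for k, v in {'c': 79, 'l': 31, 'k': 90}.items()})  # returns {'c': 158, 'l': 62, 'k': 180}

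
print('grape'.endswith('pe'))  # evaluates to True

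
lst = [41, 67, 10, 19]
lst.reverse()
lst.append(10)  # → [19, 10, 67, 41, 10]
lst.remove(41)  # [19, 10, 67, 10]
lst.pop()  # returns 10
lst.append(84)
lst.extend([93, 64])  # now [19, 10, 67, 84, 93, 64]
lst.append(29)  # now [19, 10, 67, 84, 93, 64, 29]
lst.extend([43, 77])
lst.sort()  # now [10, 19, 29, 43, 64, 67, 77, 84, 93]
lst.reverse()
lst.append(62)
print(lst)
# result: [93, 84, 77, 67, 64, 43, 29, 19, 10, 62]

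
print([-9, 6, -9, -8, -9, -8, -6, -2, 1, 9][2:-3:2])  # [-9, -9, -6]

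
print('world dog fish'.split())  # ['world', 'dog', 'fish']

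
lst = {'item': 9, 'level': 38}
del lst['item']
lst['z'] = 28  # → {'level': 38, 'z': 28}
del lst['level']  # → {'z': 28}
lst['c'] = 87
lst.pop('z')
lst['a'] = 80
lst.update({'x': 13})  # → {'c': 87, 'a': 80, 'x': 13}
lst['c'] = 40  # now {'c': 40, 'a': 80, 'x': 13}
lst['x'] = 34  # {'c': 40, 'a': 80, 'x': 34}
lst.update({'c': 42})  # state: {'c': 42, 'a': 80, 'x': 34}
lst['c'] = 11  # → {'c': 11, 'a': 80, 'x': 34}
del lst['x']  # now {'c': 11, 'a': 80}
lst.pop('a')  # 80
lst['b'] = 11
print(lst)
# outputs {'c': 11, 'b': 11}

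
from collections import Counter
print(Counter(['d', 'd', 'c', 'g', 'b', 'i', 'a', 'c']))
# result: Counter({'d': 2, 'c': 2, 'g': 1, 'b': 1, 'i': 1, 'a': 1})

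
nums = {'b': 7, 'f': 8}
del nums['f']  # {'b': 7}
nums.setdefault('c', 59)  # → 59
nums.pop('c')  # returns 59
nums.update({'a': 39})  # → {'b': 7, 'a': 39}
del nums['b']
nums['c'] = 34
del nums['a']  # {'c': 34}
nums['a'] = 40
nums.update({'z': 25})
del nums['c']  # {'a': 40, 'z': 25}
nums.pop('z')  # 25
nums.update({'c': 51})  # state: {'a': 40, 'c': 51}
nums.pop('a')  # 40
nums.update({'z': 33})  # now {'c': 51, 'z': 33}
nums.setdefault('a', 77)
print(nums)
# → {'c': 51, 'z': 33, 'a': 77}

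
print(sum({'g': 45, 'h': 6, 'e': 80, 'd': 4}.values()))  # 135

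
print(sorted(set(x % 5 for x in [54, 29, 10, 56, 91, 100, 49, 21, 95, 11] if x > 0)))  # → [0, 1, 4]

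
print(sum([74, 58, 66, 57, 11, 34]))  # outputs 300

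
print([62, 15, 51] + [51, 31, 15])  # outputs [62, 15, 51, 51, 31, 15]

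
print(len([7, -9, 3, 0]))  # 4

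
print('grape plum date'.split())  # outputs ['grape', 'plum', 'date']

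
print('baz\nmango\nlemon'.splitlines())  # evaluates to ['baz', 'mango', 'lemon']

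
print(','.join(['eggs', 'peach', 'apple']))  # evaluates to eggs,peach,apple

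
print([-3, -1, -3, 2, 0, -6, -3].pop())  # -3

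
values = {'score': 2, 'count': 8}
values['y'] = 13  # {'score': 2, 'count': 8, 'y': 13}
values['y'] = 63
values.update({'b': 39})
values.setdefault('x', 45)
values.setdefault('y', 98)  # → 63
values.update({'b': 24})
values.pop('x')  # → 45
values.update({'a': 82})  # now {'score': 2, 'count': 8, 'y': 63, 'b': 24, 'a': 82}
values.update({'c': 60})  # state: {'score': 2, 'count': 8, 'y': 63, 'b': 24, 'a': 82, 'c': 60}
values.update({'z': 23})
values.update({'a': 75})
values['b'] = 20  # {'score': 2, 'count': 8, 'y': 63, 'b': 20, 'a': 75, 'c': 60, 'z': 23}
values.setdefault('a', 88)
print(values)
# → {'score': 2, 'count': 8, 'y': 63, 'b': 20, 'a': 75, 'c': 60, 'z': 23}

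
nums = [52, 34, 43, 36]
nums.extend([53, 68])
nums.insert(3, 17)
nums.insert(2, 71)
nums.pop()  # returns 68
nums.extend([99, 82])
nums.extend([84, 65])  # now [52, 34, 71, 43, 17, 36, 53, 99, 82, 84, 65]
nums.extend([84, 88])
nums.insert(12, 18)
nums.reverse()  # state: [88, 18, 84, 65, 84, 82, 99, 53, 36, 17, 43, 71, 34, 52]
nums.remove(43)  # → [88, 18, 84, 65, 84, 82, 99, 53, 36, 17, 71, 34, 52]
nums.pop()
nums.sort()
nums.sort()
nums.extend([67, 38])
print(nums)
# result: [17, 18, 34, 36, 53, 65, 71, 82, 84, 84, 88, 99, 67, 38]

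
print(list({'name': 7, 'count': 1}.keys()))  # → ['name', 'count']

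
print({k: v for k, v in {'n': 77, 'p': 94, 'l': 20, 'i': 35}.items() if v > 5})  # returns {'n': 77, 'p': 94, 'l': 20, 'i': 35}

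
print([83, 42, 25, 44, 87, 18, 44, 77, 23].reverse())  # None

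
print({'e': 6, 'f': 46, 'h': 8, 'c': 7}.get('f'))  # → 46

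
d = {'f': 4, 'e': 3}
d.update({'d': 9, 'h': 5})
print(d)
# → {'f': 4, 'e': 3, 'd': 9, 'h': 5}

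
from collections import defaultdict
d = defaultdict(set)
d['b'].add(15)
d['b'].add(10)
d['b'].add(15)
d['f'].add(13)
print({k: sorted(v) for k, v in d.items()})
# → {'b': [10, 15], 'f': [13]}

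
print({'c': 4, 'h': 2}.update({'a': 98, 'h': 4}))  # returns None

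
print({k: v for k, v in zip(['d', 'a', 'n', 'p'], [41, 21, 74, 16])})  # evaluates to {'d': 41, 'a': 21, 'n': 74, 'p': 16}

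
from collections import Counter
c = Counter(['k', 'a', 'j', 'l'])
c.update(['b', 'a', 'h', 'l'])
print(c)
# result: Counter({'a': 2, 'l': 2, 'k': 1, 'j': 1, 'b': 1, 'h': 1})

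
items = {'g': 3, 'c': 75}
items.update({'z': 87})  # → {'g': 3, 'c': 75, 'z': 87}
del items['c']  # {'g': 3, 'z': 87}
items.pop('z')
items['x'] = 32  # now {'g': 3, 'x': 32}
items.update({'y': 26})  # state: {'g': 3, 'x': 32, 'y': 26}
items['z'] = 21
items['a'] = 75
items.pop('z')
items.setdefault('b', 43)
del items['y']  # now {'g': 3, 'x': 32, 'a': 75, 'b': 43}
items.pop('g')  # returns 3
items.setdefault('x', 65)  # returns 32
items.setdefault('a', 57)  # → 75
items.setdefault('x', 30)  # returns 32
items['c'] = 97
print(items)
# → {'x': 32, 'a': 75, 'b': 43, 'c': 97}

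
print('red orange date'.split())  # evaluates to ['red', 'orange', 'date']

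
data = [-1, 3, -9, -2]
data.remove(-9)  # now [-1, 3, -2]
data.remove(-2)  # [-1, 3]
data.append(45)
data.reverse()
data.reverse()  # [-1, 3, 45]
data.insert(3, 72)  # [-1, 3, 45, 72]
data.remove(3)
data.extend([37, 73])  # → [-1, 45, 72, 37, 73]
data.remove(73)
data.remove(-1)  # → [45, 72, 37]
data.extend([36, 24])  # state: [45, 72, 37, 36, 24]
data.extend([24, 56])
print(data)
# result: [45, 72, 37, 36, 24, 24, 56]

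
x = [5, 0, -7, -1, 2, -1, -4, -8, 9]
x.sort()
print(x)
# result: [-8, -7, -4, -1, -1, 0, 2, 5, 9]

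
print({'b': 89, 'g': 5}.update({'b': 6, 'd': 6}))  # None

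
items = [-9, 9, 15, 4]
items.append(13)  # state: [-9, 9, 15, 4, 13]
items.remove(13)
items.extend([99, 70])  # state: [-9, 9, 15, 4, 99, 70]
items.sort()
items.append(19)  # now [-9, 4, 9, 15, 70, 99, 19]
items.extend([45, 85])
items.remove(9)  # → [-9, 4, 15, 70, 99, 19, 45, 85]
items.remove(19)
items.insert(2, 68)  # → [-9, 4, 68, 15, 70, 99, 45, 85]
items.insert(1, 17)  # [-9, 17, 4, 68, 15, 70, 99, 45, 85]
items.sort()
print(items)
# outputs [-9, 4, 15, 17, 45, 68, 70, 85, 99]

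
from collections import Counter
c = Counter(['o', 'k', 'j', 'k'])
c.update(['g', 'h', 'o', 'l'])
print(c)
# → Counter({'o': 2, 'k': 2, 'j': 1, 'g': 1, 'h': 1, 'l': 1})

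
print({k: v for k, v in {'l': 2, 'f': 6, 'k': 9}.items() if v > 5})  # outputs {'f': 6, 'k': 9}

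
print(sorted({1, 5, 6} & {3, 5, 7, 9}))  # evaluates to [5]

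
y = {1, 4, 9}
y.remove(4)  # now {1, 9}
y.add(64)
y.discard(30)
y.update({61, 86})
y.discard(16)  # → {1, 9, 61, 64, 86}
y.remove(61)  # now {1, 9, 64, 86}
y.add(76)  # {1, 9, 64, 76, 86}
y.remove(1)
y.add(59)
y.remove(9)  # {59, 64, 76, 86}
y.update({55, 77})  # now {55, 59, 64, 76, 77, 86}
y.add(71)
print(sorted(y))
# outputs [55, 59, 64, 71, 76, 77, 86]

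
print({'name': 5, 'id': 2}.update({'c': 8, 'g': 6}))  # None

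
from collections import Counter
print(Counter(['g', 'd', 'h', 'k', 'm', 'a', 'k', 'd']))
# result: Counter({'d': 2, 'k': 2, 'g': 1, 'h': 1, 'm': 1, 'a': 1})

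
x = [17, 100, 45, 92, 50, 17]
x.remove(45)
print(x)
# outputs [17, 100, 92, 50, 17]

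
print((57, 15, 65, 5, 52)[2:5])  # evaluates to (65, 5, 52)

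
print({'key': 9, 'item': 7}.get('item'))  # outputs 7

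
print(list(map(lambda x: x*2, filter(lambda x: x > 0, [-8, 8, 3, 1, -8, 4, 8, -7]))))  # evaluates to [16, 6, 2, 8, 16]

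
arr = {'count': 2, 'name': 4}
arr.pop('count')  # 2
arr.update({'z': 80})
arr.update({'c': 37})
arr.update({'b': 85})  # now {'name': 4, 'z': 80, 'c': 37, 'b': 85}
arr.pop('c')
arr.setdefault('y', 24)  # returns 24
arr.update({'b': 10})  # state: {'name': 4, 'z': 80, 'b': 10, 'y': 24}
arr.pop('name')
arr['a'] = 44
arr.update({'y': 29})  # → {'z': 80, 'b': 10, 'y': 29, 'a': 44}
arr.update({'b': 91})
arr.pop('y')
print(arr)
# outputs {'z': 80, 'b': 91, 'a': 44}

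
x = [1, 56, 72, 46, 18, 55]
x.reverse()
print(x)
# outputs [55, 18, 46, 72, 56, 1]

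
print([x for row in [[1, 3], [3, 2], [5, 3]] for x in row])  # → [1, 3, 3, 2, 5, 3]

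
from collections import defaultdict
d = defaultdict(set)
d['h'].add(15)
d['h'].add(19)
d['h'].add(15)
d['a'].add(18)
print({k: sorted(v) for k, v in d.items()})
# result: {'h': [15, 19], 'a': [18]}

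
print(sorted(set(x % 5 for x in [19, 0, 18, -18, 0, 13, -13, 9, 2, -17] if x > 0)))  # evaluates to [2, 3, 4]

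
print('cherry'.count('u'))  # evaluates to 0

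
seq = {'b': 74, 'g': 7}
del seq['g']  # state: {'b': 74}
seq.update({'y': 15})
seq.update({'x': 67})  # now {'b': 74, 'y': 15, 'x': 67}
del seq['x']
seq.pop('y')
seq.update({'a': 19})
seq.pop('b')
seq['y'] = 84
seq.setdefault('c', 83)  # 83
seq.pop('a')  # 19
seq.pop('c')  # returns 83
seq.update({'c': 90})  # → {'y': 84, 'c': 90}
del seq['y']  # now {'c': 90}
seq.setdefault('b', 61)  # 61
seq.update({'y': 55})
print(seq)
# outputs {'c': 90, 'b': 61, 'y': 55}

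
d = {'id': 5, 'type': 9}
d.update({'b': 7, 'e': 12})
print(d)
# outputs {'id': 5, 'type': 9, 'b': 7, 'e': 12}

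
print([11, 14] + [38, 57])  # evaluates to [11, 14, 38, 57]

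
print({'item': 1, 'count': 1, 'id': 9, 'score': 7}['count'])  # 1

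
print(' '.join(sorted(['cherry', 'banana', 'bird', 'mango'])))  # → banana bird cherry mango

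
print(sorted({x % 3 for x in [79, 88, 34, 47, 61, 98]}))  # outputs [1, 2]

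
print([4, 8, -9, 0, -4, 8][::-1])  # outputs [8, -4, 0, -9, 8, 4]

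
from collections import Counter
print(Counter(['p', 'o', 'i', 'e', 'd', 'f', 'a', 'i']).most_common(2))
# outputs [('i', 2), ('p', 1)]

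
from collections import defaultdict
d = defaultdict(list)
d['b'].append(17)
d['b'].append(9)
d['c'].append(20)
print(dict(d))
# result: {'b': [17, 9], 'c': [20]}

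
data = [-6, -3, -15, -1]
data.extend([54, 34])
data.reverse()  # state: [34, 54, -1, -15, -3, -6]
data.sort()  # [-15, -6, -3, -1, 34, 54]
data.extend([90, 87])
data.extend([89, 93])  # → [-15, -6, -3, -1, 34, 54, 90, 87, 89, 93]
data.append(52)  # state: [-15, -6, -3, -1, 34, 54, 90, 87, 89, 93, 52]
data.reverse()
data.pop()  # -15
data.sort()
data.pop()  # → 93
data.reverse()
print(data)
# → [90, 89, 87, 54, 52, 34, -1, -3, -6]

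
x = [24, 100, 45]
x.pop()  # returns 45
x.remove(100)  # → [24]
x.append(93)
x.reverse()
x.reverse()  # [24, 93]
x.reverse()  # [93, 24]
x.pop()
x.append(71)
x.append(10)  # [93, 71, 10]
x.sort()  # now [10, 71, 93]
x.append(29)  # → [10, 71, 93, 29]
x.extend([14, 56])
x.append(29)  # [10, 71, 93, 29, 14, 56, 29]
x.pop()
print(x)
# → [10, 71, 93, 29, 14, 56]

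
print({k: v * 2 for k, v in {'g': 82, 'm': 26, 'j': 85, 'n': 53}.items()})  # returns {'g': 164, 'm': 52, 'j': 170, 'n': 106}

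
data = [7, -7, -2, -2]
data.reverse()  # [-2, -2, -7, 7]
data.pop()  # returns 7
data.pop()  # -7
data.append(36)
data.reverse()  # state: [36, -2, -2]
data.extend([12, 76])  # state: [36, -2, -2, 12, 76]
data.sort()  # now [-2, -2, 12, 36, 76]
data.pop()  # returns 76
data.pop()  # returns 36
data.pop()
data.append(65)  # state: [-2, -2, 65]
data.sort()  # [-2, -2, 65]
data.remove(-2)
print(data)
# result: [-2, 65]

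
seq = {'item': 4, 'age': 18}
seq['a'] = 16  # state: {'item': 4, 'age': 18, 'a': 16}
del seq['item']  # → {'age': 18, 'a': 16}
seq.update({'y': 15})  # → {'age': 18, 'a': 16, 'y': 15}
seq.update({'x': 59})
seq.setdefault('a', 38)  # 16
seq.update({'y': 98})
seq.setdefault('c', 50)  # 50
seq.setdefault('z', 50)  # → 50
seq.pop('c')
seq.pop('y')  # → 98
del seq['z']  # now {'age': 18, 'a': 16, 'x': 59}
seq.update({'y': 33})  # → {'age': 18, 'a': 16, 'x': 59, 'y': 33}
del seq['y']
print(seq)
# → {'age': 18, 'a': 16, 'x': 59}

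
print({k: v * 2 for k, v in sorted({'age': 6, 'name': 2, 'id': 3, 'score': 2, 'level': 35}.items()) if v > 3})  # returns {'age': 12, 'level': 70}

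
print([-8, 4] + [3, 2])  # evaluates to [-8, 4, 3, 2]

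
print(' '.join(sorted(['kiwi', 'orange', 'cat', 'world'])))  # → cat kiwi orange world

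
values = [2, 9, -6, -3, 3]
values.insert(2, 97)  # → [2, 9, 97, -6, -3, 3]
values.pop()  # 3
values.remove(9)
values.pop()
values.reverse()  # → [-6, 97, 2]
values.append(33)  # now [-6, 97, 2, 33]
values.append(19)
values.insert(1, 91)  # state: [-6, 91, 97, 2, 33, 19]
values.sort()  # [-6, 2, 19, 33, 91, 97]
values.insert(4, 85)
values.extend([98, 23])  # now [-6, 2, 19, 33, 85, 91, 97, 98, 23]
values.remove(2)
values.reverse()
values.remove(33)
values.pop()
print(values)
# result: [23, 98, 97, 91, 85, 19]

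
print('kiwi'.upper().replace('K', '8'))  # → 8IWI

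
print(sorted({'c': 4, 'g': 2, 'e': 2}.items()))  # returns [('c', 4), ('e', 2), ('g', 2)]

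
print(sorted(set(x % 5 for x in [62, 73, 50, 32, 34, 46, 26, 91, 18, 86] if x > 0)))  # [0, 1, 2, 3, 4]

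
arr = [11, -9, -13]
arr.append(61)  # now [11, -9, -13, 61]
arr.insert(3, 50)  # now [11, -9, -13, 50, 61]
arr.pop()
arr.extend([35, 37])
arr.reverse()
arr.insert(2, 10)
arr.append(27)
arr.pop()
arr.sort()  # [-13, -9, 10, 11, 35, 37, 50]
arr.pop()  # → 50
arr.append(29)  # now [-13, -9, 10, 11, 35, 37, 29]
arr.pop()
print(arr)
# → [-13, -9, 10, 11, 35, 37]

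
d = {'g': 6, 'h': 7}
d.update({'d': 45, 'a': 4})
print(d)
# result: {'g': 6, 'h': 7, 'd': 45, 'a': 4}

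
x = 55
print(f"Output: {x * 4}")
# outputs Output: 220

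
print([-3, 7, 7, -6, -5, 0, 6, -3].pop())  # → -3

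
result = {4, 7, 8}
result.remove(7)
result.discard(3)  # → {4, 8}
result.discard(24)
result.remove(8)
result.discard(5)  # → {4}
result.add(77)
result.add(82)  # {4, 77, 82}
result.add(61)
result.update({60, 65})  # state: {4, 60, 61, 65, 77, 82}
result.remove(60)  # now {4, 61, 65, 77, 82}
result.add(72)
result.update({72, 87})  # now {4, 61, 65, 72, 77, 82, 87}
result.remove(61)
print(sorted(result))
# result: [4, 65, 72, 77, 82, 87]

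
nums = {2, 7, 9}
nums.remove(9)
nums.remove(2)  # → {7}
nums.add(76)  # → {7, 76}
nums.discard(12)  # {7, 76}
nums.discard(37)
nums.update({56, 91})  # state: {7, 56, 76, 91}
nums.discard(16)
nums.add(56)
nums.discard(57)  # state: {7, 56, 76, 91}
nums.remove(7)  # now {56, 76, 91}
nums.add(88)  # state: {56, 76, 88, 91}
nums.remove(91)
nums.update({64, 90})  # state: {56, 64, 76, 88, 90}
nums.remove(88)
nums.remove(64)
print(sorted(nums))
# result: [56, 76, 90]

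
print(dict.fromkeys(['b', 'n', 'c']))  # {'b': None, 'n': None, 'c': None}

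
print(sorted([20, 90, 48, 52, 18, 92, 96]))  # [18, 20, 48, 52, 90, 92, 96]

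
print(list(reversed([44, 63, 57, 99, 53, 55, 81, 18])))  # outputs [18, 81, 55, 53, 99, 57, 63, 44]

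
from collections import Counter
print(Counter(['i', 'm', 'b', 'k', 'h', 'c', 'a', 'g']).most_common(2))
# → [('i', 1), ('m', 1)]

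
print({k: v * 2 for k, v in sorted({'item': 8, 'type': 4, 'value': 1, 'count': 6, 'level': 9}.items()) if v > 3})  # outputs {'count': 12, 'item': 16, 'level': 18, 'type': 8}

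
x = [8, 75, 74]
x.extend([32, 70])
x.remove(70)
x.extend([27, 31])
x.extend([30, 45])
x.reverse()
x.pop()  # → 8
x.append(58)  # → [45, 30, 31, 27, 32, 74, 75, 58]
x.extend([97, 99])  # [45, 30, 31, 27, 32, 74, 75, 58, 97, 99]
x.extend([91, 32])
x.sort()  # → [27, 30, 31, 32, 32, 45, 58, 74, 75, 91, 97, 99]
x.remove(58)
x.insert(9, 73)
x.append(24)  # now [27, 30, 31, 32, 32, 45, 74, 75, 91, 73, 97, 99, 24]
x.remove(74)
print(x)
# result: [27, 30, 31, 32, 32, 45, 75, 91, 73, 97, 99, 24]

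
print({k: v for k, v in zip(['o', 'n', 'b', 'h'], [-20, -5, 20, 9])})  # {'o': -20, 'n': -5, 'b': 20, 'h': 9}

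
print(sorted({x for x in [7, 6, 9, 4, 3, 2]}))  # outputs [2, 3, 4, 6, 7, 9]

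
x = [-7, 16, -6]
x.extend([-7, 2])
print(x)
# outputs [-7, 16, -6, -7, 2]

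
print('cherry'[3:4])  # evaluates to r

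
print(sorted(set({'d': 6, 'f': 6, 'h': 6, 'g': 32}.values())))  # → [6, 32]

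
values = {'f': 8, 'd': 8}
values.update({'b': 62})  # {'f': 8, 'd': 8, 'b': 62}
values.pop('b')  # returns 62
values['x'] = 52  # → {'f': 8, 'd': 8, 'x': 52}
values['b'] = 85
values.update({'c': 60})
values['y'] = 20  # {'f': 8, 'd': 8, 'x': 52, 'b': 85, 'c': 60, 'y': 20}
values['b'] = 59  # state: {'f': 8, 'd': 8, 'x': 52, 'b': 59, 'c': 60, 'y': 20}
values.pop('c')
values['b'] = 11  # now {'f': 8, 'd': 8, 'x': 52, 'b': 11, 'y': 20}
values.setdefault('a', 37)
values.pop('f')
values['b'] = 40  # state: {'d': 8, 'x': 52, 'b': 40, 'y': 20, 'a': 37}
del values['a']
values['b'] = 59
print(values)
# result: {'d': 8, 'x': 52, 'b': 59, 'y': 20}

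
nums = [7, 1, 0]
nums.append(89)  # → [7, 1, 0, 89]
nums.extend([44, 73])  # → [7, 1, 0, 89, 44, 73]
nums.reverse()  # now [73, 44, 89, 0, 1, 7]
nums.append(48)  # [73, 44, 89, 0, 1, 7, 48]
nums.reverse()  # [48, 7, 1, 0, 89, 44, 73]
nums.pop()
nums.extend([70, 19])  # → [48, 7, 1, 0, 89, 44, 70, 19]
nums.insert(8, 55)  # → [48, 7, 1, 0, 89, 44, 70, 19, 55]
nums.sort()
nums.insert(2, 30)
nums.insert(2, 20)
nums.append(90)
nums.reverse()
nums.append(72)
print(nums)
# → [90, 89, 70, 55, 48, 44, 19, 7, 30, 20, 1, 0, 72]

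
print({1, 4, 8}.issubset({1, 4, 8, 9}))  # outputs True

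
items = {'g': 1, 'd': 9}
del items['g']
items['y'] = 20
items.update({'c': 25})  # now {'d': 9, 'y': 20, 'c': 25}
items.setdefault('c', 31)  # 25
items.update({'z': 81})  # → {'d': 9, 'y': 20, 'c': 25, 'z': 81}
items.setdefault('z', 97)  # 81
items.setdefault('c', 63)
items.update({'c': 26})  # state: {'d': 9, 'y': 20, 'c': 26, 'z': 81}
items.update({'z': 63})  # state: {'d': 9, 'y': 20, 'c': 26, 'z': 63}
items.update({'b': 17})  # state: {'d': 9, 'y': 20, 'c': 26, 'z': 63, 'b': 17}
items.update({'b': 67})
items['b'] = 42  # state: {'d': 9, 'y': 20, 'c': 26, 'z': 63, 'b': 42}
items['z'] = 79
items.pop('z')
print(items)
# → {'d': 9, 'y': 20, 'c': 26, 'b': 42}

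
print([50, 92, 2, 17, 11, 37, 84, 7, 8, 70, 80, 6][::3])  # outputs [50, 17, 84, 70]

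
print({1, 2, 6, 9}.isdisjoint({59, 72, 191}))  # True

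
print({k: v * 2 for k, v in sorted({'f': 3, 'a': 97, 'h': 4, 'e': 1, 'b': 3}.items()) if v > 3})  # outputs {'a': 194, 'h': 8}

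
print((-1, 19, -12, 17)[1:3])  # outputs (19, -12)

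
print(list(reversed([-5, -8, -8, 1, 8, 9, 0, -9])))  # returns [-9, 0, 9, 8, 1, -8, -8, -5]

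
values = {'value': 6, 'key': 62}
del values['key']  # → {'value': 6}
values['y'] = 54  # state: {'value': 6, 'y': 54}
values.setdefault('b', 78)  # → 78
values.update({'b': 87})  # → {'value': 6, 'y': 54, 'b': 87}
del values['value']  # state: {'y': 54, 'b': 87}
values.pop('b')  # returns 87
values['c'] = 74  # {'y': 54, 'c': 74}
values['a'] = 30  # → {'y': 54, 'c': 74, 'a': 30}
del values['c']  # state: {'y': 54, 'a': 30}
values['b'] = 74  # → {'y': 54, 'a': 30, 'b': 74}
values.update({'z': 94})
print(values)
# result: {'y': 54, 'a': 30, 'b': 74, 'z': 94}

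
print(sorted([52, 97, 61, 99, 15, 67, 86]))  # [15, 52, 61, 67, 86, 97, 99]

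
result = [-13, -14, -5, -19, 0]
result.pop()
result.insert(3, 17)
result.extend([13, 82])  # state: [-13, -14, -5, 17, -19, 13, 82]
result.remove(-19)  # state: [-13, -14, -5, 17, 13, 82]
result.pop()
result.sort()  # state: [-14, -13, -5, 13, 17]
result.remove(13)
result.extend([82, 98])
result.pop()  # 98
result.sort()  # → [-14, -13, -5, 17, 82]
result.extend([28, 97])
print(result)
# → [-14, -13, -5, 17, 82, 28, 97]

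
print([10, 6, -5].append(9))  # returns None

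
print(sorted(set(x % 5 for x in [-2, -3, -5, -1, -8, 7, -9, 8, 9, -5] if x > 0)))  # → [2, 3, 4]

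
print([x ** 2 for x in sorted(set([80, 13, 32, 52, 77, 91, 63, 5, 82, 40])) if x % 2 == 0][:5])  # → [1024, 1600, 2704, 6400, 6724]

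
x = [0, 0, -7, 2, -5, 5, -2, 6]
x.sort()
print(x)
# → [-7, -5, -2, 0, 0, 2, 5, 6]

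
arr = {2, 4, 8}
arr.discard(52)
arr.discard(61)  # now {2, 4, 8}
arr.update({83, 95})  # {2, 4, 8, 83, 95}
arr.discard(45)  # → {2, 4, 8, 83, 95}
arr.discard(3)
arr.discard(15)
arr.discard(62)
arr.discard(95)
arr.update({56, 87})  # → {2, 4, 8, 56, 83, 87}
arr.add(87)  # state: {2, 4, 8, 56, 83, 87}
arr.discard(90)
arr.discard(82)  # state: {2, 4, 8, 56, 83, 87}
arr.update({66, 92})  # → {2, 4, 8, 56, 66, 83, 87, 92}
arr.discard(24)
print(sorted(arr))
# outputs [2, 4, 8, 56, 66, 83, 87, 92]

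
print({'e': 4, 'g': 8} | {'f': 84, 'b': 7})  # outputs {'e': 4, 'g': 8, 'f': 84, 'b': 7}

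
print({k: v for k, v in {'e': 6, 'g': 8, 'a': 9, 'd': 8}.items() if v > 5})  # {'e': 6, 'g': 8, 'a': 9, 'd': 8}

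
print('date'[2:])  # te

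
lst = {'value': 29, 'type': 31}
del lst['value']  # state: {'type': 31}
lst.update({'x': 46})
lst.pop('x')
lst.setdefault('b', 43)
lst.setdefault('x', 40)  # 40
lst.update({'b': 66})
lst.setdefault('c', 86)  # 86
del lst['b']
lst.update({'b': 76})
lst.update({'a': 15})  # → {'type': 31, 'x': 40, 'c': 86, 'b': 76, 'a': 15}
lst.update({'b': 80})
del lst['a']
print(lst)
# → {'type': 31, 'x': 40, 'c': 86, 'b': 80}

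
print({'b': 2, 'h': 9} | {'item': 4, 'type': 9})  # {'b': 2, 'h': 9, 'item': 4, 'type': 9}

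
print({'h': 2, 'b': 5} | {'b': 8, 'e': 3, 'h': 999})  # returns {'h': 999, 'b': 8, 'e': 3}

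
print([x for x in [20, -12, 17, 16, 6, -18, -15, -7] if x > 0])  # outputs [20, 17, 16, 6]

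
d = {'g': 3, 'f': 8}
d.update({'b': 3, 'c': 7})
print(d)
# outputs {'g': 3, 'f': 8, 'b': 3, 'c': 7}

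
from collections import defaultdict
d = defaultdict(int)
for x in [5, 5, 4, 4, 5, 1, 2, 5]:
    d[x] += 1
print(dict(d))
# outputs {5: 4, 4: 2, 1: 1, 2: 1}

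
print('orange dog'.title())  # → Orange Dog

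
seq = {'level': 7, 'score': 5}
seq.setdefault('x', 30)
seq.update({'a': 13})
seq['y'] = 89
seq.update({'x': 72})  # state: {'level': 7, 'score': 5, 'x': 72, 'a': 13, 'y': 89}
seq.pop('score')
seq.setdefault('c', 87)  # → 87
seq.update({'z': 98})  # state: {'level': 7, 'x': 72, 'a': 13, 'y': 89, 'c': 87, 'z': 98}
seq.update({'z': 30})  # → {'level': 7, 'x': 72, 'a': 13, 'y': 89, 'c': 87, 'z': 30}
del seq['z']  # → {'level': 7, 'x': 72, 'a': 13, 'y': 89, 'c': 87}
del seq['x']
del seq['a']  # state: {'level': 7, 'y': 89, 'c': 87}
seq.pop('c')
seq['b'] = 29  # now {'level': 7, 'y': 89, 'b': 29}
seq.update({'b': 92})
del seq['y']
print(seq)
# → {'level': 7, 'b': 92}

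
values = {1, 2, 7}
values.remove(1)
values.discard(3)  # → {2, 7}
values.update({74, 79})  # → {2, 7, 74, 79}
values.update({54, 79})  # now {2, 7, 54, 74, 79}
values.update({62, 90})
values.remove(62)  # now {2, 7, 54, 74, 79, 90}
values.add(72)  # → {2, 7, 54, 72, 74, 79, 90}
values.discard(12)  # {2, 7, 54, 72, 74, 79, 90}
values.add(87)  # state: {2, 7, 54, 72, 74, 79, 87, 90}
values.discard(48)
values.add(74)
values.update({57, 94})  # {2, 7, 54, 57, 72, 74, 79, 87, 90, 94}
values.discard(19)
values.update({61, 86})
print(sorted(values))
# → [2, 7, 54, 57, 61, 72, 74, 79, 86, 87, 90, 94]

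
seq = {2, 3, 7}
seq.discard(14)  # {2, 3, 7}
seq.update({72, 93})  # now {2, 3, 7, 72, 93}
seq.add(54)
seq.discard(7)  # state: {2, 3, 54, 72, 93}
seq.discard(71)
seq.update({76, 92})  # {2, 3, 54, 72, 76, 92, 93}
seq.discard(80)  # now {2, 3, 54, 72, 76, 92, 93}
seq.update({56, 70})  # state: {2, 3, 54, 56, 70, 72, 76, 92, 93}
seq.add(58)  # {2, 3, 54, 56, 58, 70, 72, 76, 92, 93}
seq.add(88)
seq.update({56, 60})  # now {2, 3, 54, 56, 58, 60, 70, 72, 76, 88, 92, 93}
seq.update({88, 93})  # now {2, 3, 54, 56, 58, 60, 70, 72, 76, 88, 92, 93}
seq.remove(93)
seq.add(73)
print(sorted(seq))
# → [2, 3, 54, 56, 58, 60, 70, 72, 73, 76, 88, 92]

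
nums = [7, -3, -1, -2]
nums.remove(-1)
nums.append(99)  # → [7, -3, -2, 99]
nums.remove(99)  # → [7, -3, -2]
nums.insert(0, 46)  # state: [46, 7, -3, -2]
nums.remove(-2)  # [46, 7, -3]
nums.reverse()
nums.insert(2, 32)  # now [-3, 7, 32, 46]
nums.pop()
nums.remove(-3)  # [7, 32]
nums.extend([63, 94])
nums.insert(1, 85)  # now [7, 85, 32, 63, 94]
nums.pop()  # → 94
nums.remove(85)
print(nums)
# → [7, 32, 63]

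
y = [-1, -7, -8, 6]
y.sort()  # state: [-8, -7, -1, 6]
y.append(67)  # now [-8, -7, -1, 6, 67]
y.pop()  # 67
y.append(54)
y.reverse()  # [54, 6, -1, -7, -8]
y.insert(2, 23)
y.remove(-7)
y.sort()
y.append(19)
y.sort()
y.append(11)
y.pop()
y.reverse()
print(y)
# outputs [54, 23, 19, 6, -1, -8]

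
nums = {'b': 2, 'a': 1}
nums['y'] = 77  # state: {'b': 2, 'a': 1, 'y': 77}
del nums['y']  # {'b': 2, 'a': 1}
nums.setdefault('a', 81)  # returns 1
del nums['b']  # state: {'a': 1}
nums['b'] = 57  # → {'a': 1, 'b': 57}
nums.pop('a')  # 1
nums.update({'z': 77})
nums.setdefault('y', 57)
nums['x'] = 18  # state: {'b': 57, 'z': 77, 'y': 57, 'x': 18}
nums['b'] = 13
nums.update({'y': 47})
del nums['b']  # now {'z': 77, 'y': 47, 'x': 18}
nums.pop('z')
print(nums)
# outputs {'y': 47, 'x': 18}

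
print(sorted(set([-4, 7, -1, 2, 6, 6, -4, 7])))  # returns [-4, -1, 2, 6, 7]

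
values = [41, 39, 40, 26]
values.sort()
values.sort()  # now [26, 39, 40, 41]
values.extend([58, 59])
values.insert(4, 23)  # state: [26, 39, 40, 41, 23, 58, 59]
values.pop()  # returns 59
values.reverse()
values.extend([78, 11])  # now [58, 23, 41, 40, 39, 26, 78, 11]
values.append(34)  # [58, 23, 41, 40, 39, 26, 78, 11, 34]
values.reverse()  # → [34, 11, 78, 26, 39, 40, 41, 23, 58]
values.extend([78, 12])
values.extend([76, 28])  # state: [34, 11, 78, 26, 39, 40, 41, 23, 58, 78, 12, 76, 28]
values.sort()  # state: [11, 12, 23, 26, 28, 34, 39, 40, 41, 58, 76, 78, 78]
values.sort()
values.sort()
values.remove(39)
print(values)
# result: [11, 12, 23, 26, 28, 34, 40, 41, 58, 76, 78, 78]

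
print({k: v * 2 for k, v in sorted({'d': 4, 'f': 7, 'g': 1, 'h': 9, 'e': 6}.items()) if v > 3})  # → {'d': 8, 'e': 12, 'f': 14, 'h': 18}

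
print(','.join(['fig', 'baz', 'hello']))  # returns fig,baz,hello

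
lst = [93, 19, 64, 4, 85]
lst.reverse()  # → [85, 4, 64, 19, 93]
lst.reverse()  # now [93, 19, 64, 4, 85]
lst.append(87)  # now [93, 19, 64, 4, 85, 87]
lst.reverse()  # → [87, 85, 4, 64, 19, 93]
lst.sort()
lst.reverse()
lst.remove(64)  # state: [93, 87, 85, 19, 4]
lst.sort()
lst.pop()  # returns 93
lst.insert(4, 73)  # [4, 19, 85, 87, 73]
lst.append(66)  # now [4, 19, 85, 87, 73, 66]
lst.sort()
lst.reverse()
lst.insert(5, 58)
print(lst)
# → [87, 85, 73, 66, 19, 58, 4]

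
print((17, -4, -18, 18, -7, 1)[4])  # -7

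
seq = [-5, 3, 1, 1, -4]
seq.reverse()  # [-4, 1, 1, 3, -5]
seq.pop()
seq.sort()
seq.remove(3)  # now [-4, 1, 1]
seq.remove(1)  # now [-4, 1]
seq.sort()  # [-4, 1]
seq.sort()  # [-4, 1]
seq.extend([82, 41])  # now [-4, 1, 82, 41]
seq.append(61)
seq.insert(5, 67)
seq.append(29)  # [-4, 1, 82, 41, 61, 67, 29]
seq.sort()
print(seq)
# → [-4, 1, 29, 41, 61, 67, 82]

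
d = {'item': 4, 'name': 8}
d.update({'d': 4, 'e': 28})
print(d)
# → {'item': 4, 'name': 8, 'd': 4, 'e': 28}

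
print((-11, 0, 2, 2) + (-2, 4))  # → (-11, 0, 2, 2, -2, 4)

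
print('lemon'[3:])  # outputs on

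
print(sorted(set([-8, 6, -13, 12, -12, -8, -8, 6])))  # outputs [-13, -12, -8, 6, 12]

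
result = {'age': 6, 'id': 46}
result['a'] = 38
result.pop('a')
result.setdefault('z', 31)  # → 31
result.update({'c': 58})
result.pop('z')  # 31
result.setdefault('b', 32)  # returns 32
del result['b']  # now {'age': 6, 'id': 46, 'c': 58}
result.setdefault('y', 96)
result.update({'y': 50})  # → {'age': 6, 'id': 46, 'c': 58, 'y': 50}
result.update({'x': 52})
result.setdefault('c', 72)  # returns 58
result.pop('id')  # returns 46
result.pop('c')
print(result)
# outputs {'age': 6, 'y': 50, 'x': 52}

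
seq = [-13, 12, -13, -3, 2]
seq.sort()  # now [-13, -13, -3, 2, 12]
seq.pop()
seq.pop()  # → 2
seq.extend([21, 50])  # [-13, -13, -3, 21, 50]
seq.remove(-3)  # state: [-13, -13, 21, 50]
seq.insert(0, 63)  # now [63, -13, -13, 21, 50]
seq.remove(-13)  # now [63, -13, 21, 50]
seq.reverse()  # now [50, 21, -13, 63]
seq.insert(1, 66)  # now [50, 66, 21, -13, 63]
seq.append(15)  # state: [50, 66, 21, -13, 63, 15]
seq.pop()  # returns 15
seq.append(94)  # [50, 66, 21, -13, 63, 94]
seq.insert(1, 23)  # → [50, 23, 66, 21, -13, 63, 94]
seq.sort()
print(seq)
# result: [-13, 21, 23, 50, 63, 66, 94]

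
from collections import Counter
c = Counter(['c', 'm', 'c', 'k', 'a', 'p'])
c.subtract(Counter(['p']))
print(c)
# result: Counter({'c': 2, 'm': 1, 'k': 1, 'a': 1, 'p': 0})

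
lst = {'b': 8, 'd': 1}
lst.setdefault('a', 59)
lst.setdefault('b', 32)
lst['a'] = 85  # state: {'b': 8, 'd': 1, 'a': 85}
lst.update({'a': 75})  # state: {'b': 8, 'd': 1, 'a': 75}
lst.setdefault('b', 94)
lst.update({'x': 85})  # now {'b': 8, 'd': 1, 'a': 75, 'x': 85}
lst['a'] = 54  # {'b': 8, 'd': 1, 'a': 54, 'x': 85}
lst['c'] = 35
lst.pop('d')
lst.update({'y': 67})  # {'b': 8, 'a': 54, 'x': 85, 'c': 35, 'y': 67}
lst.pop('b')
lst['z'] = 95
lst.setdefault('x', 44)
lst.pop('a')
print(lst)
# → {'x': 85, 'c': 35, 'y': 67, 'z': 95}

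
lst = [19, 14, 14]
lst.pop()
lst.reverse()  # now [14, 19]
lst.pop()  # 19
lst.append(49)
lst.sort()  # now [14, 49]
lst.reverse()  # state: [49, 14]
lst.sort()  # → [14, 49]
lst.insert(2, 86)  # [14, 49, 86]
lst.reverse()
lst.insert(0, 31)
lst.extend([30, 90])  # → [31, 86, 49, 14, 30, 90]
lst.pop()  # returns 90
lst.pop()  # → 30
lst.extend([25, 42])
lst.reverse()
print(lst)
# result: [42, 25, 14, 49, 86, 31]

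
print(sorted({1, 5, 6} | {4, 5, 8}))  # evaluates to [1, 4, 5, 6, 8]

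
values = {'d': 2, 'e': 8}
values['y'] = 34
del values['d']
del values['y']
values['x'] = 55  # {'e': 8, 'x': 55}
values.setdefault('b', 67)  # 67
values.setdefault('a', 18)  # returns 18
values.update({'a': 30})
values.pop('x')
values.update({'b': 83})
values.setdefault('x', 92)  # 92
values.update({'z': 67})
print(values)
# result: {'e': 8, 'b': 83, 'a': 30, 'x': 92, 'z': 67}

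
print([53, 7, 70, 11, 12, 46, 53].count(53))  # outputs 2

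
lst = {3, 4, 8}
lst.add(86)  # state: {3, 4, 8, 86}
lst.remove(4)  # {3, 8, 86}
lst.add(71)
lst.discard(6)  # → {3, 8, 71, 86}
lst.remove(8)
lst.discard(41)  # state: {3, 71, 86}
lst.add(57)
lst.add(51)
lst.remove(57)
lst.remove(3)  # {51, 71, 86}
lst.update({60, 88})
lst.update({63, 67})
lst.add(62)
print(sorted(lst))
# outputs [51, 60, 62, 63, 67, 71, 86, 88]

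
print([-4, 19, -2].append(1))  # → None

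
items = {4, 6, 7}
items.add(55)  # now {4, 6, 7, 55}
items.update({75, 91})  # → {4, 6, 7, 55, 75, 91}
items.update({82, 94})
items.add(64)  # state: {4, 6, 7, 55, 64, 75, 82, 91, 94}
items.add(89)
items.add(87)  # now {4, 6, 7, 55, 64, 75, 82, 87, 89, 91, 94}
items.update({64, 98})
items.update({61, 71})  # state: {4, 6, 7, 55, 61, 64, 71, 75, 82, 87, 89, 91, 94, 98}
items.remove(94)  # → {4, 6, 7, 55, 61, 64, 71, 75, 82, 87, 89, 91, 98}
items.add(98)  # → {4, 6, 7, 55, 61, 64, 71, 75, 82, 87, 89, 91, 98}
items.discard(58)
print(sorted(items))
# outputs [4, 6, 7, 55, 61, 64, 71, 75, 82, 87, 89, 91, 98]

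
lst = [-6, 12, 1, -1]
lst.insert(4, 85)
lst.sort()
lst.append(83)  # [-6, -1, 1, 12, 85, 83]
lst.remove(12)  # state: [-6, -1, 1, 85, 83]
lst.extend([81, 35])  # [-6, -1, 1, 85, 83, 81, 35]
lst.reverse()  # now [35, 81, 83, 85, 1, -1, -6]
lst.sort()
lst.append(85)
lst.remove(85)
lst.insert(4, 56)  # [-6, -1, 1, 35, 56, 81, 83, 85]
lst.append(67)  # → [-6, -1, 1, 35, 56, 81, 83, 85, 67]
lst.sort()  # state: [-6, -1, 1, 35, 56, 67, 81, 83, 85]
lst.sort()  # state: [-6, -1, 1, 35, 56, 67, 81, 83, 85]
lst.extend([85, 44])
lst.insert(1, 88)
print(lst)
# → [-6, 88, -1, 1, 35, 56, 67, 81, 83, 85, 85, 44]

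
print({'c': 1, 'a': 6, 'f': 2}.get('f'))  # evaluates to 2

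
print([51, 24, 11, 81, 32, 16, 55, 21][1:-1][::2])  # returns [24, 81, 16]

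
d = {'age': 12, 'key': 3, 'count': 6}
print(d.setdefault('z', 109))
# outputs 109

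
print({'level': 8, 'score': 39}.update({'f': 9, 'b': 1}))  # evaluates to None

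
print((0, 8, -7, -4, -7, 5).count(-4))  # 1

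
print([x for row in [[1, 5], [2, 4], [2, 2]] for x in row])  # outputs [1, 5, 2, 4, 2, 2]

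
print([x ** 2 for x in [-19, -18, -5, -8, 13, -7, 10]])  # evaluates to [361, 324, 25, 64, 169, 49, 100]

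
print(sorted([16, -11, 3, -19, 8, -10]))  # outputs [-19, -11, -10, 3, 8, 16]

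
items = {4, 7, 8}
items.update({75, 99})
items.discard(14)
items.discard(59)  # {4, 7, 8, 75, 99}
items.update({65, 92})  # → {4, 7, 8, 65, 75, 92, 99}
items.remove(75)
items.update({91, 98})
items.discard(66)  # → {4, 7, 8, 65, 91, 92, 98, 99}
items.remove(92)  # {4, 7, 8, 65, 91, 98, 99}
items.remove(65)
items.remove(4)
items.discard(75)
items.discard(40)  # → {7, 8, 91, 98, 99}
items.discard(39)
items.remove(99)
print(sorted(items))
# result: [7, 8, 91, 98]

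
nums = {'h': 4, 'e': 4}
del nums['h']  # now {'e': 4}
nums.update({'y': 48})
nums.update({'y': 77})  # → {'e': 4, 'y': 77}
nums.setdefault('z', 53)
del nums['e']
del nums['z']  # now {'y': 77}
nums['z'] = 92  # {'y': 77, 'z': 92}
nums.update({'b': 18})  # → {'y': 77, 'z': 92, 'b': 18}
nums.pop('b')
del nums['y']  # {'z': 92}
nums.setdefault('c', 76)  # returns 76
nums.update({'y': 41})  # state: {'z': 92, 'c': 76, 'y': 41}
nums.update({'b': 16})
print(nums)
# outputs {'z': 92, 'c': 76, 'y': 41, 'b': 16}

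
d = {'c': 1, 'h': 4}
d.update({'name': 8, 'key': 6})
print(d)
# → {'c': 1, 'h': 4, 'name': 8, 'key': 6}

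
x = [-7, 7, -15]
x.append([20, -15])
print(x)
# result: [-7, 7, -15, [20, -15]]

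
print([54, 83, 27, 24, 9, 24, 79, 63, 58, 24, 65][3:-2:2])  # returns [24, 24, 63]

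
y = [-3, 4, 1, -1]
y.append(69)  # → [-3, 4, 1, -1, 69]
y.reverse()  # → [69, -1, 1, 4, -3]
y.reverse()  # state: [-3, 4, 1, -1, 69]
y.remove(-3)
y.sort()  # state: [-1, 1, 4, 69]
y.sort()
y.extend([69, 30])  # [-1, 1, 4, 69, 69, 30]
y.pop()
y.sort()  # [-1, 1, 4, 69, 69]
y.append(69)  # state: [-1, 1, 4, 69, 69, 69]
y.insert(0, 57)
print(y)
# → [57, -1, 1, 4, 69, 69, 69]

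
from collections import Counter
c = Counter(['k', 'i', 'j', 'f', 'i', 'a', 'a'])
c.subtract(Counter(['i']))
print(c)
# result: Counter({'a': 2, 'k': 1, 'i': 1, 'j': 1, 'f': 1})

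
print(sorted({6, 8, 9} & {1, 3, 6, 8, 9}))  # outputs [6, 8, 9]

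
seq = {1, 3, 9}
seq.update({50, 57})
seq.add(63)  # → {1, 3, 9, 50, 57, 63}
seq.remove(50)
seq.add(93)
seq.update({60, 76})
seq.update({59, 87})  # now {1, 3, 9, 57, 59, 60, 63, 76, 87, 93}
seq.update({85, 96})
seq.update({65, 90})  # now {1, 3, 9, 57, 59, 60, 63, 65, 76, 85, 87, 90, 93, 96}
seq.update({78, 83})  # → {1, 3, 9, 57, 59, 60, 63, 65, 76, 78, 83, 85, 87, 90, 93, 96}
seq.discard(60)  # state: {1, 3, 9, 57, 59, 63, 65, 76, 78, 83, 85, 87, 90, 93, 96}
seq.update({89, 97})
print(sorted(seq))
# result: [1, 3, 9, 57, 59, 63, 65, 76, 78, 83, 85, 87, 89, 90, 93, 96, 97]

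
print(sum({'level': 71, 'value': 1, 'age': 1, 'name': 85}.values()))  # 158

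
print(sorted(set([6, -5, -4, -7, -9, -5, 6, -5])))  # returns [-9, -7, -5, -4, 6]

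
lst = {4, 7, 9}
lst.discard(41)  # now {4, 7, 9}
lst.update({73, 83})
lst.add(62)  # {4, 7, 9, 62, 73, 83}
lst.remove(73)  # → {4, 7, 9, 62, 83}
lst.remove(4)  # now {7, 9, 62, 83}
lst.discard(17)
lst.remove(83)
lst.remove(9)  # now {7, 62}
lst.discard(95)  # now {7, 62}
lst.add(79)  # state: {7, 62, 79}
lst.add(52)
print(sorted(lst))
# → [7, 52, 62, 79]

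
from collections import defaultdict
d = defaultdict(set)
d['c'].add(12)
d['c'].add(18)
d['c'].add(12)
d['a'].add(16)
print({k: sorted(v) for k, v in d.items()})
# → {'c': [12, 18], 'a': [16]}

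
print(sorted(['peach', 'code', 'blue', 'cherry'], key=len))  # ['code', 'blue', 'peach', 'cherry']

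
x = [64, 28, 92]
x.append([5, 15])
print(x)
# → [64, 28, 92, [5, 15]]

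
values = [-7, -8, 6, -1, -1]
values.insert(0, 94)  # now [94, -7, -8, 6, -1, -1]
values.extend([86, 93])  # [94, -7, -8, 6, -1, -1, 86, 93]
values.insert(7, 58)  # [94, -7, -8, 6, -1, -1, 86, 58, 93]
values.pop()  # 93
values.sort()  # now [-8, -7, -1, -1, 6, 58, 86, 94]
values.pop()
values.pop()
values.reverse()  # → [58, 6, -1, -1, -7, -8]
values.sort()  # [-8, -7, -1, -1, 6, 58]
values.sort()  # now [-8, -7, -1, -1, 6, 58]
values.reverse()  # [58, 6, -1, -1, -7, -8]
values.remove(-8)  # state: [58, 6, -1, -1, -7]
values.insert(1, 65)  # [58, 65, 6, -1, -1, -7]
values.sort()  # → [-7, -1, -1, 6, 58, 65]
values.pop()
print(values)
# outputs [-7, -1, -1, 6, 58]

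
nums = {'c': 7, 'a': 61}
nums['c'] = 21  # {'c': 21, 'a': 61}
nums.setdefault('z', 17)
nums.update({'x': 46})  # {'c': 21, 'a': 61, 'z': 17, 'x': 46}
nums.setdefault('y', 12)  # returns 12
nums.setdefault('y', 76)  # 12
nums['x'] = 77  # {'c': 21, 'a': 61, 'z': 17, 'x': 77, 'y': 12}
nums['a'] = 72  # {'c': 21, 'a': 72, 'z': 17, 'x': 77, 'y': 12}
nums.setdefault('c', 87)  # 21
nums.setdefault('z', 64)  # 17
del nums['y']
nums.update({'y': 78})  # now {'c': 21, 'a': 72, 'z': 17, 'x': 77, 'y': 78}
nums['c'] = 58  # {'c': 58, 'a': 72, 'z': 17, 'x': 77, 'y': 78}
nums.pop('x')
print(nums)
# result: {'c': 58, 'a': 72, 'z': 17, 'y': 78}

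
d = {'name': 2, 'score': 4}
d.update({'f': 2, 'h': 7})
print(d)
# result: {'name': 2, 'score': 4, 'f': 2, 'h': 7}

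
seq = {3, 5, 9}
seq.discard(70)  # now {3, 5, 9}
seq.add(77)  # {3, 5, 9, 77}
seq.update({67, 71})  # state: {3, 5, 9, 67, 71, 77}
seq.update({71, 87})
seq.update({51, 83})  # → {3, 5, 9, 51, 67, 71, 77, 83, 87}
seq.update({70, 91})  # {3, 5, 9, 51, 67, 70, 71, 77, 83, 87, 91}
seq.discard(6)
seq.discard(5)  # {3, 9, 51, 67, 70, 71, 77, 83, 87, 91}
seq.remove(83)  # {3, 9, 51, 67, 70, 71, 77, 87, 91}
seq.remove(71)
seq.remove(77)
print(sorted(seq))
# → [3, 9, 51, 67, 70, 87, 91]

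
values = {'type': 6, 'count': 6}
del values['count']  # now {'type': 6}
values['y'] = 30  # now {'type': 6, 'y': 30}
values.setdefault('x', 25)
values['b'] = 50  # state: {'type': 6, 'y': 30, 'x': 25, 'b': 50}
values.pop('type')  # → 6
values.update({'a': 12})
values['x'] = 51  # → {'y': 30, 'x': 51, 'b': 50, 'a': 12}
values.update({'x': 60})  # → {'y': 30, 'x': 60, 'b': 50, 'a': 12}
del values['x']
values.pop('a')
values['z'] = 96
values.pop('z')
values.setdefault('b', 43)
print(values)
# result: {'y': 30, 'b': 50}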